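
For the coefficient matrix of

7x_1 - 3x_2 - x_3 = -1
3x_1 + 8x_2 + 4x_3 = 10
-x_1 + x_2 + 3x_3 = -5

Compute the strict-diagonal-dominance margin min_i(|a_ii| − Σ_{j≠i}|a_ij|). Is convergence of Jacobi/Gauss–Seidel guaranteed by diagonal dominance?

row 1: |7| − (3+1) = 3
row 2: |8| − (3+4) = 1
row 3: |3| − (1+1) = 1
minimum over rows = 1 → strictly diagonally dominant (convergence guaranteed)

1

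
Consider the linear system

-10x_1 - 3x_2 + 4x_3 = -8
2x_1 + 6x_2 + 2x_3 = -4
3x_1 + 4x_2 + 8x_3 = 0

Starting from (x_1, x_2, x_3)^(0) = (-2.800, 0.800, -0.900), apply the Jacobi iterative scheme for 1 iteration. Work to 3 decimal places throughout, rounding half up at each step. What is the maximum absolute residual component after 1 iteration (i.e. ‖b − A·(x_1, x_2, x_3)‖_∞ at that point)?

9.102

Iteration 1:
  x_1 = (-8 - (-3)·0.800 - (4)·-0.900) / (-10) = 0.200
  x_2 = (-4 - (2)·-2.800 - (2)·-0.900) / (6) = 0.567
  x_3 = (0 - (3)·-2.800 - (4)·0.800) / (8) = 0.650
Residual b − A·x = (-6.899, -9.102, -8.068); ∞-norm = 9.102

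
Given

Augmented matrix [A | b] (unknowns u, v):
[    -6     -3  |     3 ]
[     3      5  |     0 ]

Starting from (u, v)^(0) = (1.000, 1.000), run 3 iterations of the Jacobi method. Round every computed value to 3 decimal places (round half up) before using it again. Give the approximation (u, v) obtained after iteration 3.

Iteration 1:
  u = (3 - (-3)·1.000) / (-6) = -1.000
  v = (0 - (3)·1.000) / (5) = -0.600
Iteration 2:
  u = (3 - (-3)·-0.600) / (-6) = -0.200
  v = (0 - (3)·-1.000) / (5) = 0.600
Iteration 3:
  u = (3 - (-3)·0.600) / (-6) = -0.800
  v = (0 - (3)·-0.200) / (5) = 0.120

(-0.800, 0.120)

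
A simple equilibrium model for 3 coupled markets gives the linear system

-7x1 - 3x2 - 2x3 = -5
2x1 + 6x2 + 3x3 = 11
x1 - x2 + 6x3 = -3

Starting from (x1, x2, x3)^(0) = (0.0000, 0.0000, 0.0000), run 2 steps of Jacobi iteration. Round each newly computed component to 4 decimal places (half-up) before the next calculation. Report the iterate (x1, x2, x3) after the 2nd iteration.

(0.0714, 1.8452, -0.3135)

Iteration 1:
  x1 = (-5 - (-3)·0.0000 - (-2)·0.0000) / (-7) = 0.7143
  x2 = (11 - (2)·0.0000 - (3)·0.0000) / (6) = 1.8333
  x3 = (-3 - (1)·0.0000 - (-1)·0.0000) / (6) = -0.5000
Iteration 2:
  x1 = (-5 - (-3)·1.8333 - (-2)·-0.5000) / (-7) = 0.0714
  x2 = (11 - (2)·0.7143 - (3)·-0.5000) / (6) = 1.8452
  x3 = (-3 - (1)·0.7143 - (-1)·1.8333) / (6) = -0.3135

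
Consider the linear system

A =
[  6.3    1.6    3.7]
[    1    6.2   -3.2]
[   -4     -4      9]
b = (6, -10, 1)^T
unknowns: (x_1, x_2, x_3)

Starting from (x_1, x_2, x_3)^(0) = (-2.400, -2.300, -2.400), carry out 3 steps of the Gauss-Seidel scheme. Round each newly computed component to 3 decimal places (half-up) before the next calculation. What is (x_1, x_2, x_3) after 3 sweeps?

(1.407, -1.807, -0.067)

Iteration 1:
  x_1 = (6 - (1.6)·-2.300 - (3.7)·-2.400) / (6.3) = 2.946
  x_2 = (-10 - (1)·2.946 - (-3.2)·-2.400) / (6.2) = -3.327
  x_3 = (1 - (-4)·2.946 - (-4)·-3.327) / (9) = -0.058
Iteration 2:
  x_1 = (6 - (1.6)·-3.327 - (3.7)·-0.058) / (6.3) = 1.831
  x_2 = (-10 - (1)·1.831 - (-3.2)·-0.058) / (6.2) = -1.938
  x_3 = (1 - (-4)·1.831 - (-4)·-1.938) / (9) = 0.064
Iteration 3:
  x_1 = (6 - (1.6)·-1.938 - (3.7)·0.064) / (6.3) = 1.407
  x_2 = (-10 - (1)·1.407 - (-3.2)·0.064) / (6.2) = -1.807
  x_3 = (1 - (-4)·1.407 - (-4)·-1.807) / (9) = -0.067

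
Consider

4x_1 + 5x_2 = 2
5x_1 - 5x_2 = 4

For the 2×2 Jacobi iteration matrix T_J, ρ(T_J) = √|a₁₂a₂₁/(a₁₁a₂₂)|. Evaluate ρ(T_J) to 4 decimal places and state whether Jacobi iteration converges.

1.1180

a₁₂a₂₁/(a₁₁a₂₂) = (5)·(5) / ((4)·(-5)) = -1.250000
ρ = √|-1.250000| = √1.250000 = 1.1180
ρ > 1, so Jacobi diverges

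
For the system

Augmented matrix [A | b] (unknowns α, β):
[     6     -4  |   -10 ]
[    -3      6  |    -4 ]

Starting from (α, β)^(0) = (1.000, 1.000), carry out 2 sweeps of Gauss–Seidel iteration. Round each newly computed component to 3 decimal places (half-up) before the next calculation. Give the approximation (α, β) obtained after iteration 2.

(-2.445, -1.889)

Iteration 1:
  α = (-10 - (-4)·1.000) / (6) = -1.000
  β = (-4 - (-3)·-1.000) / (6) = -1.167
Iteration 2:
  α = (-10 - (-4)·-1.167) / (6) = -2.445
  β = (-4 - (-3)·-2.445) / (6) = -1.889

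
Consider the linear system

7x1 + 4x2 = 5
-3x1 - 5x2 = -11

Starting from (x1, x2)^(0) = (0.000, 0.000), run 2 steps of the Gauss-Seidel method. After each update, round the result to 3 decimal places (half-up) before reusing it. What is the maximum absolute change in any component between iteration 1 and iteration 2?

Iteration 1:
  x1 = (5 - (4)·0.000) / (7) = 0.714
  x2 = (-11 - (-3)·0.714) / (-5) = 1.772
Iteration 2:
  x1 = (5 - (4)·1.772) / (7) = -0.298
  x2 = (-11 - (-3)·-0.298) / (-5) = 2.379
Change: (-1.012, 0.607) → max |·| = 1.012

1.012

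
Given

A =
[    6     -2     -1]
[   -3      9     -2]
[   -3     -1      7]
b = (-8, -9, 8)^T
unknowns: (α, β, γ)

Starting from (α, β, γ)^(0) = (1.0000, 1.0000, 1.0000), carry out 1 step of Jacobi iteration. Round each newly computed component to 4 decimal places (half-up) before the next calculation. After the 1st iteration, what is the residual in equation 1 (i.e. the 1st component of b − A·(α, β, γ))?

Iteration 1:
  α = (-8 - (-2)·1.0000 - (-1)·1.0000) / (6) = -0.8333
  β = (-9 - (-3)·1.0000 - (-2)·1.0000) / (9) = -0.4444
  γ = (8 - (-3)·1.0000 - (-1)·1.0000) / (7) = 1.7143
Residual b − A·x = (-2.1747, -4.0717, -6.9444)

-2.1747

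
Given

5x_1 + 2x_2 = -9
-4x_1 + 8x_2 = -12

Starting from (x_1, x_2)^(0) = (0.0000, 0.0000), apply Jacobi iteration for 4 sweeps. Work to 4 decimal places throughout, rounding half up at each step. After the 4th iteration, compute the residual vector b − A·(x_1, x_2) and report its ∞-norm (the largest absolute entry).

0.4800

Iteration 1:
  x_1 = (-9 - (2)·0.0000) / (5) = -1.8000
  x_2 = (-12 - (-4)·0.0000) / (8) = -1.5000
Iteration 2:
  x_1 = (-9 - (2)·-1.5000) / (5) = -1.2000
  x_2 = (-12 - (-4)·-1.8000) / (8) = -2.4000
Iteration 3:
  x_1 = (-9 - (2)·-2.4000) / (5) = -0.8400
  x_2 = (-12 - (-4)·-1.2000) / (8) = -2.1000
Iteration 4:
  x_1 = (-9 - (2)·-2.1000) / (5) = -0.9600
  x_2 = (-12 - (-4)·-0.8400) / (8) = -1.9200
Residual b − A·x = (-0.3600, -0.4800); ∞-norm = 0.4800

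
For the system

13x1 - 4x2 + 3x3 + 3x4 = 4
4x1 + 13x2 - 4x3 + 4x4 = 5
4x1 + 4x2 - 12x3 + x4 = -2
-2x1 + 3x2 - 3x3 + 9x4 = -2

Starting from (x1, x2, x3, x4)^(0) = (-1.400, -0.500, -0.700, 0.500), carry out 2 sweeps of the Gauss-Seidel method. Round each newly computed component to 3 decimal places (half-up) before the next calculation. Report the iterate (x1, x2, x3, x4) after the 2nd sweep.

Iteration 1:
  x1 = (4 - (-4)·-0.500 - (3)·-0.700 - (3)·0.500) / (13) = 0.200
  x2 = (5 - (4)·0.200 - (-4)·-0.700 - (4)·0.500) / (13) = -0.046
  x3 = (-2 - (4)·0.200 - (4)·-0.046 - (1)·0.500) / (-12) = 0.260
  x4 = (-2 - (-2)·0.200 - (3)·-0.046 - (-3)·0.260) / (9) = -0.076
Iteration 2:
  x1 = (4 - (-4)·-0.046 - (3)·0.260 - (3)·-0.076) / (13) = 0.251
  x2 = (5 - (4)·0.251 - (-4)·0.260 - (4)·-0.076) / (13) = 0.411
  x3 = (-2 - (4)·0.251 - (4)·0.411 - (1)·-0.076) / (-12) = 0.381
  x4 = (-2 - (-2)·0.251 - (3)·0.411 - (-3)·0.381) / (9) = -0.176

(0.251, 0.411, 0.381, -0.176)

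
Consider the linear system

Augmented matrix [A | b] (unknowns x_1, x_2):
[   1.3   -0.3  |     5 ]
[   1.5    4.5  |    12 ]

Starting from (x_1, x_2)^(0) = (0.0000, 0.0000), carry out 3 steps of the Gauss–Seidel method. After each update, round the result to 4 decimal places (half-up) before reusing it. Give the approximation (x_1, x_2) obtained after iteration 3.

(4.1411, 1.2863)

Iteration 1:
  x_1 = (5 - (-0.3)·0.0000) / (1.3) = 3.8462
  x_2 = (12 - (1.5)·3.8462) / (4.5) = 1.3846
Iteration 2:
  x_1 = (5 - (-0.3)·1.3846) / (1.3) = 4.1657
  x_2 = (12 - (1.5)·4.1657) / (4.5) = 1.2781
Iteration 3:
  x_1 = (5 - (-0.3)·1.2781) / (1.3) = 4.1411
  x_2 = (12 - (1.5)·4.1411) / (4.5) = 1.2863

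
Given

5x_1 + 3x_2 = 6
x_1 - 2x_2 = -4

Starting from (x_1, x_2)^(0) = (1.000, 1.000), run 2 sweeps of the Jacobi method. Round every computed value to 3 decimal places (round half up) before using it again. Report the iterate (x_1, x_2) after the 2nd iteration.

(-0.300, 2.300)

Iteration 1:
  x_1 = (6 - (3)·1.000) / (5) = 0.600
  x_2 = (-4 - (1)·1.000) / (-2) = 2.500
Iteration 2:
  x_1 = (6 - (3)·2.500) / (5) = -0.300
  x_2 = (-4 - (1)·0.600) / (-2) = 2.300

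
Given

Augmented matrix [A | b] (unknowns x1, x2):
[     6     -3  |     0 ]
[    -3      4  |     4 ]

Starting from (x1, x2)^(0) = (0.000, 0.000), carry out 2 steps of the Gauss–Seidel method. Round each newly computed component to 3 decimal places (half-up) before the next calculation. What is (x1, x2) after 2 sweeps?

Iteration 1:
  x1 = (0 - (-3)·0.000) / (6) = 0.000
  x2 = (4 - (-3)·0.000) / (4) = 1.000
Iteration 2:
  x1 = (0 - (-3)·1.000) / (6) = 0.500
  x2 = (4 - (-3)·0.500) / (4) = 1.375

(0.500, 1.375)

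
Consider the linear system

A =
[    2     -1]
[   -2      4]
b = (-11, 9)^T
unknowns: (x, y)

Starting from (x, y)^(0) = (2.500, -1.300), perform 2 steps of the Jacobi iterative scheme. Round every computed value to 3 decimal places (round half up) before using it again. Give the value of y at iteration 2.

Iteration 1:
  x = (-11 - (-1)·-1.300) / (2) = -6.150
  y = (9 - (-2)·2.500) / (4) = 3.500
Iteration 2:
  x = (-11 - (-1)·3.500) / (2) = -3.750
  y = (9 - (-2)·-6.150) / (4) = -0.825

-0.825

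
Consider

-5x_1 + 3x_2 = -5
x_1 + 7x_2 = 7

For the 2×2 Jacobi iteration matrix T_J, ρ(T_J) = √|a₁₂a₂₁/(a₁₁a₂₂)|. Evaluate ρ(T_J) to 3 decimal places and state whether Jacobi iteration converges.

0.293

a₁₂a₂₁/(a₁₁a₂₂) = (3)·(1) / ((-5)·(7)) = -0.085714
ρ = √|-0.085714| = √0.085714 = 0.293
ρ < 1, so Jacobi converges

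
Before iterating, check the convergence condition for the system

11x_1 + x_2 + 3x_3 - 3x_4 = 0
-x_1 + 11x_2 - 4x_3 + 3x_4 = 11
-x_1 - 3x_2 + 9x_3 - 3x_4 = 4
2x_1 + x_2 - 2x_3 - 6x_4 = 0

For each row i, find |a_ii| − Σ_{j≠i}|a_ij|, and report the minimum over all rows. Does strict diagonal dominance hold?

1

row 1: |11| − (1+3+3) = 4
row 2: |11| − (1+4+3) = 3
row 3: |9| − (1+3+3) = 2
row 4: |-6| − (2+1+2) = 1
minimum over rows = 1 → strictly diagonally dominant (convergence guaranteed)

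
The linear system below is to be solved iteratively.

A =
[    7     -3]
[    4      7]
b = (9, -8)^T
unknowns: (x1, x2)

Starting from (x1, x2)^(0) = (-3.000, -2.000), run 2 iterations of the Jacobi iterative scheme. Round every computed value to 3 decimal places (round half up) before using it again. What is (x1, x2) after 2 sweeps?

(1.530, -1.388)

Iteration 1:
  x1 = (9 - (-3)·-2.000) / (7) = 0.429
  x2 = (-8 - (4)·-3.000) / (7) = 0.571
Iteration 2:
  x1 = (9 - (-3)·0.571) / (7) = 1.530
  x2 = (-8 - (4)·0.429) / (7) = -1.388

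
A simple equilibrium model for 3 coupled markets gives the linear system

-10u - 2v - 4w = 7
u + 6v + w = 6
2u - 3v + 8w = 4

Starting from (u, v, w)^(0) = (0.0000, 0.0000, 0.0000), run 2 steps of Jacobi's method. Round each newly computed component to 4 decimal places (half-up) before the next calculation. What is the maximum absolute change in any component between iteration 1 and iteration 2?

Iteration 1:
  u = (7 - (-2)·0.0000 - (-4)·0.0000) / (-10) = -0.7000
  v = (6 - (1)·0.0000 - (1)·0.0000) / (6) = 1.0000
  w = (4 - (2)·0.0000 - (-3)·0.0000) / (8) = 0.5000
Iteration 2:
  u = (7 - (-2)·1.0000 - (-4)·0.5000) / (-10) = -1.1000
  v = (6 - (1)·-0.7000 - (1)·0.5000) / (6) = 1.0333
  w = (4 - (2)·-0.7000 - (-3)·1.0000) / (8) = 1.0500
Change: (-0.4000, 0.0333, 0.5500) → max |·| = 0.5500

0.5500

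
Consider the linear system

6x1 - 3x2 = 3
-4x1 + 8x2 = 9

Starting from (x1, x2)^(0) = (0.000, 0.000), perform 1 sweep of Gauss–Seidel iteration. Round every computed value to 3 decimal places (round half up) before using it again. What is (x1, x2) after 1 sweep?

Iteration 1:
  x1 = (3 - (-3)·0.000) / (6) = 0.500
  x2 = (9 - (-4)·0.500) / (8) = 1.375

(0.500, 1.375)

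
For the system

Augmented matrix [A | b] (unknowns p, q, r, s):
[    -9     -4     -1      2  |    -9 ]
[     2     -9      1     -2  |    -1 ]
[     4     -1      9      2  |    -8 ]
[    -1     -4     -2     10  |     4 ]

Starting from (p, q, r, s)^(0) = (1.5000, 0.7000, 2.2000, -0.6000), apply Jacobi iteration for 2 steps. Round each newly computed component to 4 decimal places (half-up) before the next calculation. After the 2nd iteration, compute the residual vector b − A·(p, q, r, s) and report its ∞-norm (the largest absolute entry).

Iteration 1:
  p = (-9 - (-4)·0.7000 - (-1)·2.2000 - (2)·-0.6000) / (-9) = 0.3111
  q = (-1 - (2)·1.5000 - (1)·2.2000 - (-2)·-0.6000) / (-9) = 0.8222
  r = (-8 - (4)·1.5000 - (-1)·0.7000 - (2)·-0.6000) / (9) = -1.3444
  s = (4 - (-1)·1.5000 - (-4)·0.7000 - (-2)·2.2000) / (10) = 1.2700
Iteration 2:
  p = (-9 - (-4)·0.8222 - (-1)·-1.3444 - (2)·1.2700) / (-9) = 1.0662
  q = (-1 - (2)·0.3111 - (1)·-1.3444 - (-2)·1.2700) / (-9) = -0.2514
  r = (-8 - (4)·0.3111 - (-1)·0.8222 - (2)·1.2700) / (9) = -1.2180
  s = (4 - (-1)·0.3111 - (-4)·0.8222 - (-2)·-1.3444) / (10) = 0.4911
Residual b − A·x = (-2.6100, -3.1948, -2.5364, -3.2864); ∞-norm = 3.2864

3.2864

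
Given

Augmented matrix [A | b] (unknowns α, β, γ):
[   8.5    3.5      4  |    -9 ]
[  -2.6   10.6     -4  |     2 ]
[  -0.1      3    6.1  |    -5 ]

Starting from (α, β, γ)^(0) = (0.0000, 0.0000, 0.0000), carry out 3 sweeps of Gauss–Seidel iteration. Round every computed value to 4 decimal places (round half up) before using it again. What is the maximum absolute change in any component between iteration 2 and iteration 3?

Iteration 1:
  α = (-9 - (3.5)·0.0000 - (4)·0.0000) / (8.5) = -1.0588
  β = (2 - (-2.6)·-1.0588 - (-4)·0.0000) / (10.6) = -0.0710
  γ = (-5 - (-0.1)·-1.0588 - (3)·-0.0710) / (6.1) = -0.8021
Iteration 2:
  α = (-9 - (3.5)·-0.0710 - (4)·-0.8021) / (8.5) = -0.6521
  β = (2 - (-2.6)·-0.6521 - (-4)·-0.8021) / (10.6) = -0.2739
  γ = (-5 - (-0.1)·-0.6521 - (3)·-0.2739) / (6.1) = -0.6957
Iteration 3:
  α = (-9 - (3.5)·-0.2739 - (4)·-0.6957) / (8.5) = -0.6187
  β = (2 - (-2.6)·-0.6187 - (-4)·-0.6957) / (10.6) = -0.2256
  γ = (-5 - (-0.1)·-0.6187 - (3)·-0.2256) / (6.1) = -0.7189
Change: (0.0334, 0.0483, -0.0232) → max |·| = 0.0483

0.0483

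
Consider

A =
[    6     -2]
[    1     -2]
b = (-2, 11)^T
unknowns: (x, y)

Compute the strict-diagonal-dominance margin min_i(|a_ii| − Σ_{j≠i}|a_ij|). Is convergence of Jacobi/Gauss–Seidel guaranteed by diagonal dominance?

1

row 1: |6| − (2) = 4
row 2: |-2| − (1) = 1
minimum over rows = 1 → strictly diagonally dominant (convergence guaranteed)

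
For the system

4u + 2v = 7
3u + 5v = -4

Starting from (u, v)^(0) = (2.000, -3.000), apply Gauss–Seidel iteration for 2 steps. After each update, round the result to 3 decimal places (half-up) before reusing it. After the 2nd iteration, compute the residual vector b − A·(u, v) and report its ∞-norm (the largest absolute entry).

Iteration 1:
  u = (7 - (2)·-3.000) / (4) = 3.250
  v = (-4 - (3)·3.250) / (5) = -2.750
Iteration 2:
  u = (7 - (2)·-2.750) / (4) = 3.125
  v = (-4 - (3)·3.125) / (5) = -2.675
Residual b − A·x = (-0.150, 0.000); ∞-norm = 0.150

0.150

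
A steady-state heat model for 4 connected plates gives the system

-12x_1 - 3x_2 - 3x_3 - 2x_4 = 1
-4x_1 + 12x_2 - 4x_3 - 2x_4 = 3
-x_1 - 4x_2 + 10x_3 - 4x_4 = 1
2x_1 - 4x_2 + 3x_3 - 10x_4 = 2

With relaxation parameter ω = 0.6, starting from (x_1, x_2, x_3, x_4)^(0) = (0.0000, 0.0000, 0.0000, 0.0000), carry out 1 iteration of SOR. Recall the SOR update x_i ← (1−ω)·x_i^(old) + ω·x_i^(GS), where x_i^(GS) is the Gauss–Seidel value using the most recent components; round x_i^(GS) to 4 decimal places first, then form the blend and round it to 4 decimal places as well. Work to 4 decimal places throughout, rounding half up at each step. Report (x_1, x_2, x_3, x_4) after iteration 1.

(-0.0500, 0.1400, 0.0906, -0.1433)

Iteration 1:
  x_1: GS value = (1 - (-3)·0.0000 - (-3)·0.0000 - (-2)·0.0000) / (-12) = -0.0833;  x_1 ← (1−ω)·0.0000 + ω·-0.0833 = -0.0500
  x_2: GS value = (3 - (-4)·-0.0500 - (-4)·0.0000 - (-2)·0.0000) / (12) = 0.2333;  x_2 ← (1−ω)·0.0000 + ω·0.2333 = 0.1400
  x_3: GS value = (1 - (-1)·-0.0500 - (-4)·0.1400 - (-4)·0.0000) / (10) = 0.1510;  x_3 ← (1−ω)·0.0000 + ω·0.1510 = 0.0906
  x_4: GS value = (2 - (2)·-0.0500 - (-4)·0.1400 - (3)·0.0906) / (-10) = -0.2388;  x_4 ← (1−ω)·0.0000 + ω·-0.2388 = -0.1433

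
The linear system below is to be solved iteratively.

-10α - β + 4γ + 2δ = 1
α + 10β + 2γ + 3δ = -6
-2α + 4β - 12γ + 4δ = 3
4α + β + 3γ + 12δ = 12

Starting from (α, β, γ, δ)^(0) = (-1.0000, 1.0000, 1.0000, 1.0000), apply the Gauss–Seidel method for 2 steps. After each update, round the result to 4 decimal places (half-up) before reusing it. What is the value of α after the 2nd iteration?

0.0792

Iteration 1:
  α = (1 - (-1)·1.0000 - (4)·1.0000 - (2)·1.0000) / (-10) = 0.4000
  β = (-6 - (1)·0.4000 - (2)·1.0000 - (3)·1.0000) / (10) = -1.1400
  γ = (3 - (-2)·0.4000 - (4)·-1.1400 - (4)·1.0000) / (-12) = -0.3633
  δ = (12 - (4)·0.4000 - (1)·-1.1400 - (3)·-0.3633) / (12) = 1.0525
Iteration 2:
  α = (1 - (-1)·-1.1400 - (4)·-0.3633 - (2)·1.0525) / (-10) = 0.0792
  β = (-6 - (1)·0.0792 - (2)·-0.3633 - (3)·1.0525) / (10) = -0.8510
  γ = (3 - (-2)·0.0792 - (4)·-0.8510 - (4)·1.0525) / (-12) = -0.1960
  δ = (12 - (4)·0.0792 - (1)·-0.8510 - (3)·-0.1960) / (12) = 1.0935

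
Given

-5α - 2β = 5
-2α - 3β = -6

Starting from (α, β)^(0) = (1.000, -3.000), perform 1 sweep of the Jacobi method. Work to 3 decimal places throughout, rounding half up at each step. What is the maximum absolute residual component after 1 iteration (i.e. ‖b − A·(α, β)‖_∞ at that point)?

8.666

Iteration 1:
  α = (5 - (-2)·-3.000) / (-5) = 0.200
  β = (-6 - (-2)·1.000) / (-3) = 1.333
Residual b − A·x = (8.666, -1.601); ∞-norm = 8.666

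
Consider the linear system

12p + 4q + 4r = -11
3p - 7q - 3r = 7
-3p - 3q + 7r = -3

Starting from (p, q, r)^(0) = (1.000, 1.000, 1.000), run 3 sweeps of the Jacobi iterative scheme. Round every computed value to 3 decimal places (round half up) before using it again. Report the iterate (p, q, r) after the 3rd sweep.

Iteration 1:
  p = (-11 - (4)·1.000 - (4)·1.000) / (12) = -1.583
  q = (7 - (3)·1.000 - (-3)·1.000) / (-7) = -1.000
  r = (-3 - (-3)·1.000 - (-3)·1.000) / (7) = 0.429
Iteration 2:
  p = (-11 - (4)·-1.000 - (4)·0.429) / (12) = -0.726
  q = (7 - (3)·-1.583 - (-3)·0.429) / (-7) = -1.862
  r = (-3 - (-3)·-1.583 - (-3)·-1.000) / (7) = -1.536
Iteration 3:
  p = (-11 - (4)·-1.862 - (4)·-1.536) / (12) = 0.216
  q = (7 - (3)·-0.726 - (-3)·-1.536) / (-7) = -0.653
  r = (-3 - (-3)·-0.726 - (-3)·-1.862) / (7) = -1.538

(0.216, -0.653, -1.538)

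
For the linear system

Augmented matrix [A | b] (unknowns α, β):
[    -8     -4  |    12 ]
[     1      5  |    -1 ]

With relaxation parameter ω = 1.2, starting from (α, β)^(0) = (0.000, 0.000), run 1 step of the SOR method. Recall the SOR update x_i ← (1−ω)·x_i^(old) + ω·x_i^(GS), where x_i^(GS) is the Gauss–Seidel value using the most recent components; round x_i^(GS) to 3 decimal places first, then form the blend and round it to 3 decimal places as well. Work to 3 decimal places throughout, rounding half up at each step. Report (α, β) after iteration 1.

(-1.800, 0.192)

Iteration 1:
  α: GS value = (12 - (-4)·0.000) / (-8) = -1.500;  α ← (1−ω)·0.000 + ω·-1.500 = -1.800
  β: GS value = (-1 - (1)·-1.800) / (5) = 0.160;  β ← (1−ω)·0.000 + ω·0.160 = 0.192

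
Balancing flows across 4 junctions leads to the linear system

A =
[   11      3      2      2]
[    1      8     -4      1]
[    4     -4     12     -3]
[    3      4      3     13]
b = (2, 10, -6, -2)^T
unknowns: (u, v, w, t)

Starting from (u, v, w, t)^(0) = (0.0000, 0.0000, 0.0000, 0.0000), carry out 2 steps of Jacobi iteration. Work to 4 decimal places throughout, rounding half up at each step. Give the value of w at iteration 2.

Iteration 1:
  u = (2 - (3)·0.0000 - (2)·0.0000 - (2)·0.0000) / (11) = 0.1818
  v = (10 - (1)·0.0000 - (-4)·0.0000 - (1)·0.0000) / (8) = 1.2500
  w = (-6 - (4)·0.0000 - (-4)·0.0000 - (-3)·0.0000) / (12) = -0.5000
  t = (-2 - (3)·0.0000 - (4)·0.0000 - (3)·0.0000) / (13) = -0.1538
Iteration 2:
  u = (2 - (3)·1.2500 - (2)·-0.5000 - (2)·-0.1538) / (11) = -0.0402
  v = (10 - (1)·0.1818 - (-4)·-0.5000 - (1)·-0.1538) / (8) = 0.9965
  w = (-6 - (4)·0.1818 - (-4)·1.2500 - (-3)·-0.1538) / (12) = -0.1824
  t = (-2 - (3)·0.1818 - (4)·1.2500 - (3)·-0.5000) / (13) = -0.4650

-0.1824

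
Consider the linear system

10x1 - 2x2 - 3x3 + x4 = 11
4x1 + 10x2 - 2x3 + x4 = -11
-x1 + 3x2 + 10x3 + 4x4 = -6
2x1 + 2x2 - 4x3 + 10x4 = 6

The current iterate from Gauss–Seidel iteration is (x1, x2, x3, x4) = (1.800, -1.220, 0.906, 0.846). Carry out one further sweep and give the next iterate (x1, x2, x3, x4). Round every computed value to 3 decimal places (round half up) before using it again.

(1.043, -1.421, -0.408, 0.512)

One sweep:
  x1 = (11 - (-2)·-1.220 - (-3)·0.906 - (1)·0.846) / (10) = 1.043
  x2 = (-11 - (4)·1.043 - (-2)·0.906 - (1)·0.846) / (10) = -1.421
  x3 = (-6 - (-1)·1.043 - (3)·-1.421 - (4)·0.846) / (10) = -0.408
  x4 = (6 - (2)·1.043 - (2)·-1.421 - (-4)·-0.408) / (10) = 0.512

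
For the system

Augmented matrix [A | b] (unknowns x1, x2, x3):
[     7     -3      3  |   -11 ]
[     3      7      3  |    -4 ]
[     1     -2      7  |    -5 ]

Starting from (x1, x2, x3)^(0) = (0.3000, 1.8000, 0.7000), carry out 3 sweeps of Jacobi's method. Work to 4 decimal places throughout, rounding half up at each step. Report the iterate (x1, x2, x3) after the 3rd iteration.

(-1.2084, 0.6023, -0.4423)

Iteration 1:
  x1 = (-11 - (-3)·1.8000 - (3)·0.7000) / (7) = -1.1000
  x2 = (-4 - (3)·0.3000 - (3)·0.7000) / (7) = -1.0000
  x3 = (-5 - (1)·0.3000 - (-2)·1.8000) / (7) = -0.2429
Iteration 2:
  x1 = (-11 - (-3)·-1.0000 - (3)·-0.2429) / (7) = -1.8959
  x2 = (-4 - (3)·-1.1000 - (3)·-0.2429) / (7) = 0.0041
  x3 = (-5 - (1)·-1.1000 - (-2)·-1.0000) / (7) = -0.8429
Iteration 3:
  x1 = (-11 - (-3)·0.0041 - (3)·-0.8429) / (7) = -1.2084
  x2 = (-4 - (3)·-1.8959 - (3)·-0.8429) / (7) = 0.6023
  x3 = (-5 - (1)·-1.8959 - (-2)·0.0041) / (7) = -0.4423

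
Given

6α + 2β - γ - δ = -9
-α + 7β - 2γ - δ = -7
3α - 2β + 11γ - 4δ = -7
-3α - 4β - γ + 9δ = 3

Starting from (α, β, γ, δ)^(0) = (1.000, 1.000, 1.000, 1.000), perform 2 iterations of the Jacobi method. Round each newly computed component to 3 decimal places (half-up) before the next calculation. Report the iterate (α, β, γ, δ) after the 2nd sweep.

(-1.214, -1.144, 0.139, -0.398)

Iteration 1:
  α = (-9 - (2)·1.000 - (-1)·1.000 - (-1)·1.000) / (6) = -1.500
  β = (-7 - (-1)·1.000 - (-2)·1.000 - (-1)·1.000) / (7) = -0.429
  γ = (-7 - (3)·1.000 - (-2)·1.000 - (-4)·1.000) / (11) = -0.364
  δ = (3 - (-3)·1.000 - (-4)·1.000 - (-1)·1.000) / (9) = 1.222
Iteration 2:
  α = (-9 - (2)·-0.429 - (-1)·-0.364 - (-1)·1.222) / (6) = -1.214
  β = (-7 - (-1)·-1.500 - (-2)·-0.364 - (-1)·1.222) / (7) = -1.144
  γ = (-7 - (3)·-1.500 - (-2)·-0.429 - (-4)·1.222) / (11) = 0.139
  δ = (3 - (-3)·-1.500 - (-4)·-0.429 - (-1)·-0.364) / (9) = -0.398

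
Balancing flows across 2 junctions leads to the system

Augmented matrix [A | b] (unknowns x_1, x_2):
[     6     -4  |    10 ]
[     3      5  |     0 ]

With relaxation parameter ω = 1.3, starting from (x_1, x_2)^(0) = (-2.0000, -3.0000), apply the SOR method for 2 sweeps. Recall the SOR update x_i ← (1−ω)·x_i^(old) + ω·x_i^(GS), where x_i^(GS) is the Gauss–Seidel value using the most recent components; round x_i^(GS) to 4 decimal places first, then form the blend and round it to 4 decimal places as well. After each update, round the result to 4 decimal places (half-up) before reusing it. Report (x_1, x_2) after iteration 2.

Iteration 1:
  x_1: GS value = (10 - (-4)·-3.0000) / (6) = -0.3333;  x_1 ← (1−ω)·-2.0000 + ω·-0.3333 = 0.1667
  x_2: GS value = (0 - (3)·0.1667) / (5) = -0.1000;  x_2 ← (1−ω)·-3.0000 + ω·-0.1000 = 0.7700
Iteration 2:
  x_1: GS value = (10 - (-4)·0.7700) / (6) = 2.1800;  x_1 ← (1−ω)·0.1667 + ω·2.1800 = 2.7840
  x_2: GS value = (0 - (3)·2.7840) / (5) = -1.6704;  x_2 ← (1−ω)·0.7700 + ω·-1.6704 = -2.4025

(2.7840, -2.4025)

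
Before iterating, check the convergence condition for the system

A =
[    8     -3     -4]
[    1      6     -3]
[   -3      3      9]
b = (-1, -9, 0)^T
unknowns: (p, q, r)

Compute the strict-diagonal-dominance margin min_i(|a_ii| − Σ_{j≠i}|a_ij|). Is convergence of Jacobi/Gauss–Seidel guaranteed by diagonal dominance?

1

row 1: |8| − (3+4) = 1
row 2: |6| − (1+3) = 2
row 3: |9| − (3+3) = 3
minimum over rows = 1 → strictly diagonally dominant (convergence guaranteed)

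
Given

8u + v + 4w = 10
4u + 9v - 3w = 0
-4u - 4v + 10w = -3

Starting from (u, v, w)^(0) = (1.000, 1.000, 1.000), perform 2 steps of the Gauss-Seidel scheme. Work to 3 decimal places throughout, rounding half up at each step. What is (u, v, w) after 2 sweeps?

Iteration 1:
  u = (10 - (1)·1.000 - (4)·1.000) / (8) = 0.625
  v = (0 - (4)·0.625 - (-3)·1.000) / (9) = 0.056
  w = (-3 - (-4)·0.625 - (-4)·0.056) / (10) = -0.028
Iteration 2:
  u = (10 - (1)·0.056 - (4)·-0.028) / (8) = 1.257
  v = (0 - (4)·1.257 - (-3)·-0.028) / (9) = -0.568
  w = (-3 - (-4)·1.257 - (-4)·-0.568) / (10) = -0.024

(1.257, -0.568, -0.024)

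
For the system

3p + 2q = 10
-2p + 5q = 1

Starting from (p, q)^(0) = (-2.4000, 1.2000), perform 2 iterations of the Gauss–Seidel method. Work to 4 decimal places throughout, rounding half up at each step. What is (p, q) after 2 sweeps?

Iteration 1:
  p = (10 - (2)·1.2000) / (3) = 2.5333
  q = (1 - (-2)·2.5333) / (5) = 1.2133
Iteration 2:
  p = (10 - (2)·1.2133) / (3) = 2.5245
  q = (1 - (-2)·2.5245) / (5) = 1.2098

(2.5245, 1.2098)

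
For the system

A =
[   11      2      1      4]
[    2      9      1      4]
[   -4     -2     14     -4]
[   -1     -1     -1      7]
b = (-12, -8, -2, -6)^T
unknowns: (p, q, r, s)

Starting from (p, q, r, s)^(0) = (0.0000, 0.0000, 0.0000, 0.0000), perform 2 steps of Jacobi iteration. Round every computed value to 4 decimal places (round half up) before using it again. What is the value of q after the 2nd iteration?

Iteration 1:
  p = (-12 - (2)·0.0000 - (1)·0.0000 - (4)·0.0000) / (11) = -1.0909
  q = (-8 - (2)·0.0000 - (1)·0.0000 - (4)·0.0000) / (9) = -0.8889
  r = (-2 - (-4)·0.0000 - (-2)·0.0000 - (-4)·0.0000) / (14) = -0.1429
  s = (-6 - (-1)·0.0000 - (-1)·0.0000 - (-1)·0.0000) / (7) = -0.8571
Iteration 2:
  p = (-12 - (2)·-0.8889 - (1)·-0.1429 - (4)·-0.8571) / (11) = -0.6046
  q = (-8 - (2)·-1.0909 - (1)·-0.1429 - (4)·-0.8571) / (9) = -0.2497
  r = (-2 - (-4)·-1.0909 - (-2)·-0.8889 - (-4)·-0.8571) / (14) = -0.8264
  s = (-6 - (-1)·-1.0909 - (-1)·-0.8889 - (-1)·-0.1429) / (7) = -1.1604

-0.2497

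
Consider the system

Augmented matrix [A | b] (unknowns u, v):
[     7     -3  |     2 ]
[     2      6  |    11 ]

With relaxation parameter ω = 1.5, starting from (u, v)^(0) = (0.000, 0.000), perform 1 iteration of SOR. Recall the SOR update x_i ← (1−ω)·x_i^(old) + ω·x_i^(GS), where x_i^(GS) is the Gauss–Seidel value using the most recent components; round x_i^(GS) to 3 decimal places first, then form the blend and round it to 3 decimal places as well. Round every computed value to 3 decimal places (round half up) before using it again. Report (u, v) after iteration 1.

(0.429, 2.535)

Iteration 1:
  u: GS value = (2 - (-3)·0.000) / (7) = 0.286;  u ← (1−ω)·0.000 + ω·0.286 = 0.429
  v: GS value = (11 - (2)·0.429) / (6) = 1.690;  v ← (1−ω)·0.000 + ω·1.690 = 2.535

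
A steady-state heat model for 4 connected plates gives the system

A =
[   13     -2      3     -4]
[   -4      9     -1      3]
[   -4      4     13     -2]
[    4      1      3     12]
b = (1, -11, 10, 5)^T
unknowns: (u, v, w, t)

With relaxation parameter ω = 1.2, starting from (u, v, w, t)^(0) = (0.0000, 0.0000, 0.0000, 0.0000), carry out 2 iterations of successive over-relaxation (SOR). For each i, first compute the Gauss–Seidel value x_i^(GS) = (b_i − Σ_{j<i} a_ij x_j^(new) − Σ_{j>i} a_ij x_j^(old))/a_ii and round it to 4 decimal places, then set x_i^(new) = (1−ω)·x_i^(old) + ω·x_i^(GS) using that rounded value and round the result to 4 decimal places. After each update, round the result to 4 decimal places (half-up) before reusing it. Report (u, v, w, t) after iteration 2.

(-0.5385, -1.3372, 0.9515, 0.5315)

Iteration 1:
  u: GS value = (1 - (-2)·0.0000 - (3)·0.0000 - (-4)·0.0000) / (13) = 0.0769;  u ← (1−ω)·0.0000 + ω·0.0769 = 0.0923
  v: GS value = (-11 - (-4)·0.0923 - (-1)·0.0000 - (3)·0.0000) / (9) = -1.1812;  v ← (1−ω)·0.0000 + ω·-1.1812 = -1.4174
  w: GS value = (10 - (-4)·0.0923 - (4)·-1.4174 - (-2)·0.0000) / (13) = 1.2338;  w ← (1−ω)·0.0000 + ω·1.2338 = 1.4806
  t: GS value = (5 - (4)·0.0923 - (1)·-1.4174 - (3)·1.4806) / (12) = 0.1339;  t ← (1−ω)·0.0000 + ω·0.1339 = 0.1607
Iteration 2:
  u: GS value = (1 - (-2)·-1.4174 - (3)·1.4806 - (-4)·0.1607) / (13) = -0.4334;  u ← (1−ω)·0.0923 + ω·-0.4334 = -0.5385
  v: GS value = (-11 - (-4)·-0.5385 - (-1)·1.4806 - (3)·0.1607) / (9) = -1.3506;  v ← (1−ω)·-1.4174 + ω·-1.3506 = -1.3372
  w: GS value = (10 - (-4)·-0.5385 - (4)·-1.3372 - (-2)·0.1607) / (13) = 1.0397;  w ← (1−ω)·1.4806 + ω·1.0397 = 0.9515
  t: GS value = (5 - (4)·-0.5385 - (1)·-1.3372 - (3)·0.9515) / (12) = 0.4697;  t ← (1−ω)·0.1607 + ω·0.4697 = 0.5315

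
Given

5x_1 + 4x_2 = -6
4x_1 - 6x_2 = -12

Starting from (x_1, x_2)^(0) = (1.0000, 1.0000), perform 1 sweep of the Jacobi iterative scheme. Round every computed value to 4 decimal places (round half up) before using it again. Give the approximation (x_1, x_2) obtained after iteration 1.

(-2.0000, 2.6667)

Iteration 1:
  x_1 = (-6 - (4)·1.0000) / (5) = -2.0000
  x_2 = (-12 - (4)·1.0000) / (-6) = 2.6667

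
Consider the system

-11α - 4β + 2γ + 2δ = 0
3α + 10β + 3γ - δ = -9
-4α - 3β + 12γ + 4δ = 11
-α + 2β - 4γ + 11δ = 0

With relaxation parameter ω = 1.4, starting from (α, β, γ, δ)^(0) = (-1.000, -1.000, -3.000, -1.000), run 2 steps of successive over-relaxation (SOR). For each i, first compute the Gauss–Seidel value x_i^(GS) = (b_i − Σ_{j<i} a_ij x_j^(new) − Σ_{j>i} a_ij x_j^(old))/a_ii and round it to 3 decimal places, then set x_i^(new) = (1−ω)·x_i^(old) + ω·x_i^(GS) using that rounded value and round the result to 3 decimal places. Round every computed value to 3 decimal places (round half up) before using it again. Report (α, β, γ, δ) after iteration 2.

(1.121, -2.858, -1.254, -0.503)

Iteration 1:
  α: GS value = (0 - (-4)·-1.000 - (2)·-3.000 - (2)·-1.000) / (-11) = -0.364;  α ← (1−ω)·-1.000 + ω·-0.364 = -0.110
  β: GS value = (-9 - (3)·-0.110 - (3)·-3.000 - (-1)·-1.000) / (10) = -0.067;  β ← (1−ω)·-1.000 + ω·-0.067 = 0.306
  γ: GS value = (11 - (-4)·-0.110 - (-3)·0.306 - (4)·-1.000) / (12) = 1.290;  γ ← (1−ω)·-3.000 + ω·1.290 = 3.006
  δ: GS value = (0 - (-1)·-0.110 - (2)·0.306 - (-4)·3.006) / (11) = 1.027;  δ ← (1−ω)·-1.000 + ω·1.027 = 1.838
Iteration 2:
  α: GS value = (0 - (-4)·0.306 - (2)·3.006 - (2)·1.838) / (-11) = 0.769;  α ← (1−ω)·-0.110 + ω·0.769 = 1.121
  β: GS value = (-9 - (3)·1.121 - (3)·3.006 - (-1)·1.838) / (10) = -1.954;  β ← (1−ω)·0.306 + ω·-1.954 = -2.858
  γ: GS value = (11 - (-4)·1.121 - (-3)·-2.858 - (4)·1.838) / (12) = -0.037;  γ ← (1−ω)·3.006 + ω·-0.037 = -1.254
  δ: GS value = (0 - (-1)·1.121 - (2)·-2.858 - (-4)·-1.254) / (11) = 0.166;  δ ← (1−ω)·1.838 + ω·0.166 = -0.503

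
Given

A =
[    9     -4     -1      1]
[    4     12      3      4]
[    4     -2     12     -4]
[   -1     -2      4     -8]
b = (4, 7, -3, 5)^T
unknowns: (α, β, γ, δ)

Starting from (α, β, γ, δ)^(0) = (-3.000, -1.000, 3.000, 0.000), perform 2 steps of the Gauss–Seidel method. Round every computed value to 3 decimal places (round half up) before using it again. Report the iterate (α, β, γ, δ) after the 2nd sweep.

Iteration 1:
  α = (4 - (-4)·-1.000 - (-1)·3.000 - (1)·0.000) / (9) = 0.333
  β = (7 - (4)·0.333 - (3)·3.000 - (4)·0.000) / (12) = -0.278
  γ = (-3 - (4)·0.333 - (-2)·-0.278 - (-4)·0.000) / (12) = -0.407
  δ = (5 - (-1)·0.333 - (-2)·-0.278 - (4)·-0.407) / (-8) = -0.801
Iteration 2:
  α = (4 - (-4)·-0.278 - (-1)·-0.407 - (1)·-0.801) / (9) = 0.365
  β = (7 - (4)·0.365 - (3)·-0.407 - (4)·-0.801) / (12) = 0.830
  γ = (-3 - (4)·0.365 - (-2)·0.830 - (-4)·-0.801) / (12) = -0.500
  δ = (5 - (-1)·0.365 - (-2)·0.830 - (4)·-0.500) / (-8) = -1.128

(0.365, 0.830, -0.500, -1.128)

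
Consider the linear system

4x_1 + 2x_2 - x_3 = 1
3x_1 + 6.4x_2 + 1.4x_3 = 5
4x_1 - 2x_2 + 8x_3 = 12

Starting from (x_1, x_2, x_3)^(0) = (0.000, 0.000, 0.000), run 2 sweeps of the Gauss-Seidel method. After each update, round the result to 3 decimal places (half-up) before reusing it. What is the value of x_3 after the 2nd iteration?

1.424

Iteration 1:
  x_1 = (1 - (2)·0.000 - (-1)·0.000) / (4) = 0.250
  x_2 = (5 - (3)·0.250 - (1.4)·0.000) / (6.4) = 0.664
  x_3 = (12 - (4)·0.250 - (-2)·0.664) / (8) = 1.541
Iteration 2:
  x_1 = (1 - (2)·0.664 - (-1)·1.541) / (4) = 0.303
  x_2 = (5 - (3)·0.303 - (1.4)·1.541) / (6.4) = 0.302
  x_3 = (12 - (4)·0.303 - (-2)·0.302) / (8) = 1.424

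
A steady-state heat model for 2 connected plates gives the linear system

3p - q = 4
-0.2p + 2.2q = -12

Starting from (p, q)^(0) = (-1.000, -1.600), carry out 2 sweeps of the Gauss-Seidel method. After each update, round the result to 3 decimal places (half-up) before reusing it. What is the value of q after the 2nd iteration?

Iteration 1:
  p = (4 - (-1)·-1.600) / (3) = 0.800
  q = (-12 - (-0.2)·0.800) / (2.2) = -5.382
Iteration 2:
  p = (4 - (-1)·-5.382) / (3) = -0.461
  q = (-12 - (-0.2)·-0.461) / (2.2) = -5.496

-5.496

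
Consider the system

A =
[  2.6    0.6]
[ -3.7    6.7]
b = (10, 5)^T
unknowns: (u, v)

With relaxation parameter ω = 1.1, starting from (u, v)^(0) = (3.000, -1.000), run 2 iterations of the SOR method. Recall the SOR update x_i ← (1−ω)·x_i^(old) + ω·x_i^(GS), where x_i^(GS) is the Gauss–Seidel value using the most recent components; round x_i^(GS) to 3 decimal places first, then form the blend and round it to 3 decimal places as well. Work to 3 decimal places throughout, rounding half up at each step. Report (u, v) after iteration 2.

Iteration 1:
  u: GS value = (10 - (0.6)·-1.000) / (2.6) = 4.077;  u ← (1−ω)·3.000 + ω·4.077 = 4.185
  v: GS value = (5 - (-3.7)·4.185) / (6.7) = 3.057;  v ← (1−ω)·-1.000 + ω·3.057 = 3.463
Iteration 2:
  u: GS value = (10 - (0.6)·3.463) / (2.6) = 3.047;  u ← (1−ω)·4.185 + ω·3.047 = 2.933
  v: GS value = (5 - (-3.7)·2.933) / (6.7) = 2.366;  v ← (1−ω)·3.463 + ω·2.366 = 2.256

(2.933, 2.256)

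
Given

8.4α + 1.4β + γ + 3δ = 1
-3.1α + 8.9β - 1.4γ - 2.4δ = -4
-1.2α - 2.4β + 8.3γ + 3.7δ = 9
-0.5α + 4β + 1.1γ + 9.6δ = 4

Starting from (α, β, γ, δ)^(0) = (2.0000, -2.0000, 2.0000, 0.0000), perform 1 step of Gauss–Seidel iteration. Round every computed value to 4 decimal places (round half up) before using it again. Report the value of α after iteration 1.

Iteration 1:
  α = (1 - (1.4)·-2.0000 - (1)·2.0000 - (3)·0.0000) / (8.4) = 0.2143
  β = (-4 - (-3.1)·0.2143 - (-1.4)·2.0000 - (-2.4)·0.0000) / (8.9) = -0.0602
  γ = (9 - (-1.2)·0.2143 - (-2.4)·-0.0602 - (3.7)·0.0000) / (8.3) = 1.0979
  δ = (4 - (-0.5)·0.2143 - (4)·-0.0602 - (1.1)·1.0979) / (9.6) = 0.3271

0.2143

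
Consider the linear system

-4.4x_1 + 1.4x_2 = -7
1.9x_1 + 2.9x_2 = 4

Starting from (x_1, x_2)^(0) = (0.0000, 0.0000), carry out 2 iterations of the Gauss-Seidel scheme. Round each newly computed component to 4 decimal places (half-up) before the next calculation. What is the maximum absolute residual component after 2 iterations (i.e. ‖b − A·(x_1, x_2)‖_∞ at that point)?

0.0981

Iteration 1:
  x_1 = (-7 - (1.4)·0.0000) / (-4.4) = 1.5909
  x_2 = (4 - (1.9)·1.5909) / (2.9) = 0.3370
Iteration 2:
  x_1 = (-7 - (1.4)·0.3370) / (-4.4) = 1.6981
  x_2 = (4 - (1.9)·1.6981) / (2.9) = 0.2668
Residual b − A·x = (0.0981, -0.0001); ∞-norm = 0.0981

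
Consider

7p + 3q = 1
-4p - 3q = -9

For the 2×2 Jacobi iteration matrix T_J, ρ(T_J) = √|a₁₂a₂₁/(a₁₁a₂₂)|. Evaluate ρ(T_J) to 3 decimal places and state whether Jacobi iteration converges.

a₁₂a₂₁/(a₁₁a₂₂) = (3)·(-4) / ((7)·(-3)) = 0.571429
ρ = √|0.571429| = √0.571429 = 0.756
ρ < 1, so Jacobi converges

0.756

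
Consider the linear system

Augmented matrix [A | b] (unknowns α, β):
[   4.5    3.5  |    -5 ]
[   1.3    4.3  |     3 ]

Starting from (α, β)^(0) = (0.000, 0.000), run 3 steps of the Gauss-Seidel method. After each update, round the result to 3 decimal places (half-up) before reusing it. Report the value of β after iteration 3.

1.334

Iteration 1:
  α = (-5 - (3.5)·0.000) / (4.5) = -1.111
  β = (3 - (1.3)·-1.111) / (4.3) = 1.034
Iteration 2:
  α = (-5 - (3.5)·1.034) / (4.5) = -1.915
  β = (3 - (1.3)·-1.915) / (4.3) = 1.277
Iteration 3:
  α = (-5 - (3.5)·1.277) / (4.5) = -2.104
  β = (3 - (1.3)·-2.104) / (4.3) = 1.334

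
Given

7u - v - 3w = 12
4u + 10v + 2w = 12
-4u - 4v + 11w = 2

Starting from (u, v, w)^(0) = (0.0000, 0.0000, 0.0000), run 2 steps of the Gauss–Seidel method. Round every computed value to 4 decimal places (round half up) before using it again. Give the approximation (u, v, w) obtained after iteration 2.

(2.2130, 0.1164, 1.0289)

Iteration 1:
  u = (12 - (-1)·0.0000 - (-3)·0.0000) / (7) = 1.7143
  v = (12 - (4)·1.7143 - (2)·0.0000) / (10) = 0.5143
  w = (2 - (-4)·1.7143 - (-4)·0.5143) / (11) = 0.9922
Iteration 2:
  u = (12 - (-1)·0.5143 - (-3)·0.9922) / (7) = 2.2130
  v = (12 - (4)·2.2130 - (2)·0.9922) / (10) = 0.1164
  w = (2 - (-4)·2.2130 - (-4)·0.1164) / (11) = 1.0289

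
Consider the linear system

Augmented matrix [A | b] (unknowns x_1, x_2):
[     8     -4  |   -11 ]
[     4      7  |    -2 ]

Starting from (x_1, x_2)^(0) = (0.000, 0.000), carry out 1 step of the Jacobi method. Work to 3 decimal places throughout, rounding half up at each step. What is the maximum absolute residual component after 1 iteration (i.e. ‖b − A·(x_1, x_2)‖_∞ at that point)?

Iteration 1:
  x_1 = (-11 - (-4)·0.000) / (8) = -1.375
  x_2 = (-2 - (4)·0.000) / (7) = -0.286
Residual b − A·x = (-1.144, 5.502); ∞-norm = 5.502

5.502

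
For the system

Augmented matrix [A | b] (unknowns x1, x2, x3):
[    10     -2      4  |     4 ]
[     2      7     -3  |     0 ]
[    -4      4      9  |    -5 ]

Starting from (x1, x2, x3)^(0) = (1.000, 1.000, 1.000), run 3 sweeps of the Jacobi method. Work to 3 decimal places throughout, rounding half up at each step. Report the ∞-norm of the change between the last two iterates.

0.395

Iteration 1:
  x1 = (4 - (-2)·1.000 - (4)·1.000) / (10) = 0.200
  x2 = (0 - (2)·1.000 - (-3)·1.000) / (7) = 0.143
  x3 = (-5 - (-4)·1.000 - (4)·1.000) / (9) = -0.556
Iteration 2:
  x1 = (4 - (-2)·0.143 - (4)·-0.556) / (10) = 0.651
  x2 = (0 - (2)·0.200 - (-3)·-0.556) / (7) = -0.295
  x3 = (-5 - (-4)·0.200 - (4)·0.143) / (9) = -0.530
Iteration 3:
  x1 = (4 - (-2)·-0.295 - (4)·-0.530) / (10) = 0.553
  x2 = (0 - (2)·0.651 - (-3)·-0.530) / (7) = -0.413
  x3 = (-5 - (-4)·0.651 - (4)·-0.295) / (9) = -0.135
Change: (-0.098, -0.118, 0.395) → max |·| = 0.395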